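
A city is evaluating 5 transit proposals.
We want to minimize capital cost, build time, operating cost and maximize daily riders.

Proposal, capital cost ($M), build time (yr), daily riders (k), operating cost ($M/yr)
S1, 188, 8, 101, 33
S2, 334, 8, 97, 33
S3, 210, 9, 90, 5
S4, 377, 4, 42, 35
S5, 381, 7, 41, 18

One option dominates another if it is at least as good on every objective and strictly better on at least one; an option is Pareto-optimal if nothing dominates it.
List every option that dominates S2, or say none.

S1

S1: capital cost 188≤334, build time 8≤8, daily riders 101≥97, operating cost 33≤33 — dominates S2.
Others (S3, S4, S5) are each worse than S2 on at least one objective.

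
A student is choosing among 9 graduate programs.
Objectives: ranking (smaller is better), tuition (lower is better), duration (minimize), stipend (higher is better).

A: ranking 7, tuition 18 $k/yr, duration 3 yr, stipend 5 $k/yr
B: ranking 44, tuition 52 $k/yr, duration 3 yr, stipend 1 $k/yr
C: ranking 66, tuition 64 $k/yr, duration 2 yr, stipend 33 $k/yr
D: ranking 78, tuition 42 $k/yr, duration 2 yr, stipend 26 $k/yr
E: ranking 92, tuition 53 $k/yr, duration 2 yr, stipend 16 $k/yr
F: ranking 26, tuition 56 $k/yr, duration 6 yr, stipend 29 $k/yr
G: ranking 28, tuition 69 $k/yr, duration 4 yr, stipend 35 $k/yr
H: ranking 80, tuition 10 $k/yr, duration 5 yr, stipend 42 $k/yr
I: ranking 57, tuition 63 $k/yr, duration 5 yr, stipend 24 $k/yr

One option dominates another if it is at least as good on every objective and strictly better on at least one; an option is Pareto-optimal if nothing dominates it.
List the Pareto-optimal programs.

A, C, D, F, G, H, I

A: not dominated (best ranking).
B: dominated by A (ranking 7≤44, tuition 18≤52, duration 3≤3, stipend 5≥1).
C: not dominated.
D: not dominated.
E: dominated by D (ranking 78≤92, tuition 42≤53, duration 2≤2, stipend 26≥16).
F: not dominated.
G: not dominated.
H: not dominated (best tuition).
I: not dominated.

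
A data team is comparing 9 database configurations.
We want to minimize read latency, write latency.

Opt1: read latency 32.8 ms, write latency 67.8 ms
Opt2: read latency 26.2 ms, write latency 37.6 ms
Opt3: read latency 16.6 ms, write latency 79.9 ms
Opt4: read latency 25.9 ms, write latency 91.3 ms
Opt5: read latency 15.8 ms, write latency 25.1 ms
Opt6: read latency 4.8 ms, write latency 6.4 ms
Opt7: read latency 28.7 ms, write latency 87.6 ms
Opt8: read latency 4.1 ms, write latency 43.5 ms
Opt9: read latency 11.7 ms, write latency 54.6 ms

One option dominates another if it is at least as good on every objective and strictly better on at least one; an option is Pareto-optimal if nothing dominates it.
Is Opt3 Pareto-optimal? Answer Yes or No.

Opt5 vs Opt3: read latency 15.8≤16.6, write latency 25.1≤79.9 — Opt5 is at least as good on every objective and strictly better on at least one, so Opt5 dominates Opt3.

No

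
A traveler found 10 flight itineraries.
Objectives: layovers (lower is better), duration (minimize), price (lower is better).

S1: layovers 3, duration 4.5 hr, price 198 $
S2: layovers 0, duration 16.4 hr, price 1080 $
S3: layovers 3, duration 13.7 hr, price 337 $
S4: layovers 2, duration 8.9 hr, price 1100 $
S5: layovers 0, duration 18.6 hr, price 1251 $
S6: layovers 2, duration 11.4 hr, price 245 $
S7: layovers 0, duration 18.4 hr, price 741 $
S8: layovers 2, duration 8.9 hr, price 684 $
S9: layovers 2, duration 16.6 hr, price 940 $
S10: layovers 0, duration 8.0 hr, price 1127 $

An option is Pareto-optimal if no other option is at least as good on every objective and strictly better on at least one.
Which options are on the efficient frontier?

S1, S2, S6, S7, S8, S10

S1: not dominated (best duration).
S2: not dominated.
S3: dominated by S1 (layovers 3≤3, duration 4.5≤13.7, price 198≤337).
S4: dominated by S8 (layovers 2≤2, duration 8.9≤8.9, price 684≤1100).
S5: dominated by S2 (layovers 0≤0, duration 16.4≤18.6, price 1080≤1251).
S6: not dominated.
S7: not dominated.
S8: not dominated.
S9: dominated by S6 (layovers 2≤2, duration 11.4≤16.6, price 245≤940).
S10: not dominated.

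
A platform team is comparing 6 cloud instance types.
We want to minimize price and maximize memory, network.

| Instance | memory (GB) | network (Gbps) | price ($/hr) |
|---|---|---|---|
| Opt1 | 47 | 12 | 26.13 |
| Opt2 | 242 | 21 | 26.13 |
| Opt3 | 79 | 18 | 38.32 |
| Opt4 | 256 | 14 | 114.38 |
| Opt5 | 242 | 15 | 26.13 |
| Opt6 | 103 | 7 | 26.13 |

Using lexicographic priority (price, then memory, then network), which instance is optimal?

First minimize price: best is 26.13, kept {Opt1, Opt2, Opt5, Opt6}.
Then maximize memory: best is 242, kept {Opt2, Opt5}.
Then maximize network: best is 21, kept {Opt2}.

Opt2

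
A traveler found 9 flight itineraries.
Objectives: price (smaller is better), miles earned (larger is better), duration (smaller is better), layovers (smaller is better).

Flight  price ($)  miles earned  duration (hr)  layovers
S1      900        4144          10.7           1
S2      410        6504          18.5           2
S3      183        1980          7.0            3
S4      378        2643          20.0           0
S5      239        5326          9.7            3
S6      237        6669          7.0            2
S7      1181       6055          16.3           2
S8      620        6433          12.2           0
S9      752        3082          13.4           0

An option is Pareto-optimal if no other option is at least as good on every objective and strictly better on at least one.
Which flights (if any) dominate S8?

none

S1: worse on price (900 vs 620).
S2: worse on duration (18.5 vs 12.2).
S3: worse on miles earned (1980 vs 6433).
S4: worse on miles earned (2643 vs 6433).
S5: worse on miles earned (5326 vs 6433).
S6: worse on layovers (2 vs 0).
S7: worse on price (1181 vs 620).
S9: worse on price (752 vs 620).
No option dominates S8.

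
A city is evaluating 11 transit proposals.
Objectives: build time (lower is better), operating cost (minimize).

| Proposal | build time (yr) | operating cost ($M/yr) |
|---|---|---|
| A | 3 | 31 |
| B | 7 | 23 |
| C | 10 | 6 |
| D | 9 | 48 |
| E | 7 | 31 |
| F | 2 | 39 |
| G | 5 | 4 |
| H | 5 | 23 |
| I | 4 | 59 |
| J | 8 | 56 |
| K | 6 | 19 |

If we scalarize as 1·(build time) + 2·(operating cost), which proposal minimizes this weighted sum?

A: 1·3 + 2·31 = 65
B: 1·7 + 2·23 = 53
C: 1·10 + 2·6 = 22
D: 1·9 + 2·48 = 105
E: 1·7 + 2·31 = 69
F: 1·2 + 2·39 = 80
G: 1·5 + 2·4 = 13
H: 1·5 + 2·23 = 51
I: 1·4 + 2·59 = 122
J: 1·8 + 2·56 = 120
K: 1·6 + 2·19 = 44
Lowest: G at 13.

G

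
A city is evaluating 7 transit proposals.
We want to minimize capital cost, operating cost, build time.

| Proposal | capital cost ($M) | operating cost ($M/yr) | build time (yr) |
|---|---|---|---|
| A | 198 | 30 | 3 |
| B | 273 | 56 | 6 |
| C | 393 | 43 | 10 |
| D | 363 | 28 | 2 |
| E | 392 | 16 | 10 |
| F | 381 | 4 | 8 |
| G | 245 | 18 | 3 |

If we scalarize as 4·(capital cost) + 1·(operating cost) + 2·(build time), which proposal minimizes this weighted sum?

A

A: 4·198 + 1·30 + 2·3 = 828
B: 4·273 + 1·56 + 2·6 = 1160
C: 4·393 + 1·43 + 2·10 = 1635
D: 4·363 + 1·28 + 2·2 = 1484
E: 4·392 + 1·16 + 2·10 = 1604
F: 4·381 + 1·4 + 2·8 = 1544
G: 4·245 + 1·18 + 2·3 = 1004
Lowest: A at 828.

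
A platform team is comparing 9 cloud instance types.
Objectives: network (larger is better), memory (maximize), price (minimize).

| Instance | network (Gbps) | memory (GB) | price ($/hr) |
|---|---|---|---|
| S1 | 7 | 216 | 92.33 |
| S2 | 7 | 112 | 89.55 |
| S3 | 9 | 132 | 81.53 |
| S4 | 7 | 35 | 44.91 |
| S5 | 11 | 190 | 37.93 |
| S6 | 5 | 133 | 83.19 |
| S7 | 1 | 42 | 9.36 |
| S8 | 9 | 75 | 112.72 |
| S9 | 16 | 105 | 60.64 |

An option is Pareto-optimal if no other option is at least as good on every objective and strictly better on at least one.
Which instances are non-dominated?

S1: not dominated (best memory).
S2: dominated by S3 (network 9≥7, memory 132≥112, price 81.53≤89.55).
S3: dominated by S5 (network 11≥9, memory 190≥132, price 37.93≤81.53).
S4: dominated by S5 (network 11≥7, memory 190≥35, price 37.93≤44.91).
S5: not dominated.
S6: dominated by S5 (network 11≥5, memory 190≥133, price 37.93≤83.19).
S7: not dominated (best price).
S8: dominated by S3 (network 9≥9, memory 132≥75, price 81.53≤112.72).
S9: not dominated (best network).

S1, S5, S7, S9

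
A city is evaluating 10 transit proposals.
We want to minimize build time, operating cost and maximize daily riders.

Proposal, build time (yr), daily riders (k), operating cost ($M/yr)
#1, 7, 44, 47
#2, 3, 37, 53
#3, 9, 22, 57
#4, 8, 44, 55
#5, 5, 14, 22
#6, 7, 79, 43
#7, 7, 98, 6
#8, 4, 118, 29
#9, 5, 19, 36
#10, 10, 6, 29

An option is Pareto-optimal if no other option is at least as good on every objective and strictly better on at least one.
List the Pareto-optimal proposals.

#1: dominated by #6 (build time 7≤7, daily riders 79≥44, operating cost 43≤47).
#2: not dominated (best build time).
#3: dominated by #1 (build time 7≤9, daily riders 44≥22, operating cost 47≤57).
#4: dominated by #1 (build time 7≤8, daily riders 44≥44, operating cost 47≤55).
#5: not dominated.
#6: dominated by #7 (build time 7≤7, daily riders 98≥79, operating cost 6≤43).
#7: not dominated (best operating cost).
#8: not dominated (best daily riders).
#9: dominated by #8 (build time 4≤5, daily riders 118≥19, operating cost 29≤36).
#10: dominated by #5 (build time 5≤10, daily riders 14≥6, operating cost 22≤29).

#2, #5, #7, #8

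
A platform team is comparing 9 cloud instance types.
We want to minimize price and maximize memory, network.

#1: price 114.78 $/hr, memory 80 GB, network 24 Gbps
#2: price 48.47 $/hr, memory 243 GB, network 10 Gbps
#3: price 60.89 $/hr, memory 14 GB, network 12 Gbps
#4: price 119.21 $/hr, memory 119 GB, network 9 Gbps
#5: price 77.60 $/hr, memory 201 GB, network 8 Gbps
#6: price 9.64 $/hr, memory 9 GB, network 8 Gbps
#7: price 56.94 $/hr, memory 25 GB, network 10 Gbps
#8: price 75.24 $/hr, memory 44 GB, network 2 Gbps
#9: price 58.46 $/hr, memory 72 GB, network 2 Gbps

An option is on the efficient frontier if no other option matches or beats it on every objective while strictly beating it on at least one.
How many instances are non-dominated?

#1: not dominated (best network).
#2: not dominated (best memory).
#3: not dominated.
#4: dominated by #2 (price 48.47≤119.21, memory 243≥119, network 10≥9).
#5: dominated by #2 (price 48.47≤77.60, memory 243≥201, network 10≥8).
#6: not dominated (best price).
#7: dominated by #2 (price 48.47≤56.94, memory 243≥25, network 10≥10).
#8: dominated by #2 (price 48.47≤75.24, memory 243≥44, network 10≥2).
#9: dominated by #2 (price 48.47≤58.46, memory 243≥72, network 10≥2).
Pareto-optimal: #1, #2, #3, #6 → 4.

4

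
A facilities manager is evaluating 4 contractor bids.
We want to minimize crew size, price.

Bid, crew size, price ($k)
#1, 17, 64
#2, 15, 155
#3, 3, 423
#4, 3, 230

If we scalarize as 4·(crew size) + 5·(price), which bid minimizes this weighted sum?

#1

#1: 4·17 + 5·64 = 388
#2: 4·15 + 5·155 = 835
#3: 4·3 + 5·423 = 2127
#4: 4·3 + 5·230 = 1162
Lowest: #1 at 388.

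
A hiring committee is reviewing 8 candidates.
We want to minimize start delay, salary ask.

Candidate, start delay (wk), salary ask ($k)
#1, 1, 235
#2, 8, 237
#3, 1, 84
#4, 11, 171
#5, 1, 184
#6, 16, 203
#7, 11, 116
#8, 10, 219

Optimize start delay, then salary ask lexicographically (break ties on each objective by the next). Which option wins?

#3

First minimize start delay: best is 1, kept {#1, #3, #5}.
Then minimize salary ask: best is 84, kept {#3}.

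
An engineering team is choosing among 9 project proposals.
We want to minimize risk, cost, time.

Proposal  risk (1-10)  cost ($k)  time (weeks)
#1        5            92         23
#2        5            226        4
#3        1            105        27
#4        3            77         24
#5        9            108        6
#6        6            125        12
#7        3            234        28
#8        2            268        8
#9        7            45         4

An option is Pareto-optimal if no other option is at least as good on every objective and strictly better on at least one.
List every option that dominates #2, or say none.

#1: worse on time (23 vs 4).
#3: worse on time (27 vs 4).
#4: worse on time (24 vs 4).
#5: worse on risk (9 vs 5).
#6: worse on risk (6 vs 5).
#7: worse on cost (234 vs 226).
#8: worse on cost (268 vs 226).
#9: worse on risk (7 vs 5).
No option dominates #2.

none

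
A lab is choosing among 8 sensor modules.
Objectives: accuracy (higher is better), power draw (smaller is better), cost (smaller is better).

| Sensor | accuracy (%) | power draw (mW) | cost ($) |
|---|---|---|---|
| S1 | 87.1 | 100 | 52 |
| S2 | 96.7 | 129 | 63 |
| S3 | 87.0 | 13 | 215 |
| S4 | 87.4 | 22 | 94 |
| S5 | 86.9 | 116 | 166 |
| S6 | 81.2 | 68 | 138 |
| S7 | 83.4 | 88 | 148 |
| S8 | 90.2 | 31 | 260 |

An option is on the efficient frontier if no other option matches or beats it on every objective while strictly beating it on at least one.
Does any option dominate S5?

Yes

S1 vs S5: accuracy 87.1≥86.9, power draw 100≤116, cost 52≤166 — S1 is at least as good on every objective and strictly better on at least one, so S1 dominates S5.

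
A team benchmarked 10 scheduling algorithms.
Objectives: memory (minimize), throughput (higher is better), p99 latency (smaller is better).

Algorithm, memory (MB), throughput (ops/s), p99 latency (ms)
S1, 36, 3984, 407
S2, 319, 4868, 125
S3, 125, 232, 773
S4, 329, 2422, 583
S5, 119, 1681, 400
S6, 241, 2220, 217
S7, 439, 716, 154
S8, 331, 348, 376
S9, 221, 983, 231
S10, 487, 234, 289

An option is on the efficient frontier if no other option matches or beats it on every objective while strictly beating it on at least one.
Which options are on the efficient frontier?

S1, S2, S5, S6, S9

S1: not dominated (best memory).
S2: not dominated (best throughput).
S3: dominated by S1 (memory 36≤125, throughput 3984≥232, p99 latency 407≤773).
S4: dominated by S1 (memory 36≤329, throughput 3984≥2422, p99 latency 407≤583).
S5: not dominated.
S6: not dominated.
S7: dominated by S2 (memory 319≤439, throughput 4868≥716, p99 latency 125≤154).
S8: dominated by S2 (memory 319≤331, throughput 4868≥348, p99 latency 125≤376).
S9: not dominated.
S10: dominated by S2 (memory 319≤487, throughput 4868≥234, p99 latency 125≤289).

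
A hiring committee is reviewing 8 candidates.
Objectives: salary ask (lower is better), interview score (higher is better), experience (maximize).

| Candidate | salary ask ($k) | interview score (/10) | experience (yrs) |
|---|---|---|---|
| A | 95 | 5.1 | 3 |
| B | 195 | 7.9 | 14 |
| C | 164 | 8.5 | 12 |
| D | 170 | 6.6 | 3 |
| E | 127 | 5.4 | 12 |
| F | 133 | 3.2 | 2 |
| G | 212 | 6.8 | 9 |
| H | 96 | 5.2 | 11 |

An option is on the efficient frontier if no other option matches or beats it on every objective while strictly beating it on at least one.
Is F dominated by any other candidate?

Yes

A vs F: salary ask 95≤133, interview score 5.1≥3.2, experience 3≥2 — A is at least as good on every objective and strictly better on at least one, so A dominates F.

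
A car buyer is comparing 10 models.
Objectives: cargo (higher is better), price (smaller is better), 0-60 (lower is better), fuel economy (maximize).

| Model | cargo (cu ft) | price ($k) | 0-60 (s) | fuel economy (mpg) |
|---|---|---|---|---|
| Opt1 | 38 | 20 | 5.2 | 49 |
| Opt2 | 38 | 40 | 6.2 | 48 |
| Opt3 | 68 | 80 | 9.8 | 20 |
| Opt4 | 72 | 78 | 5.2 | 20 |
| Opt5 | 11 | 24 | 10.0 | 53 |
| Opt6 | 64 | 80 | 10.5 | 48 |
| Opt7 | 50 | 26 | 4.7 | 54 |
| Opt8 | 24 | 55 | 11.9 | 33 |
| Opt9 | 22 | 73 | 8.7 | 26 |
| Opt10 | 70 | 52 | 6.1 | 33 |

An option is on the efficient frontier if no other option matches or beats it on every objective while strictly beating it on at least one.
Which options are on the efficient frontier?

Opt1, Opt4, Opt5, Opt6, Opt7, Opt10

Opt1: not dominated (best price).
Opt2: dominated by Opt1 (cargo 38≥38, price 20≤40, 0-60 5.2≤6.2, fuel economy 49≥48).
Opt3: dominated by Opt4 (cargo 72≥68, price 78≤80, 0-60 5.2≤9.8, fuel economy 20≥20).
Opt4: not dominated (best cargo).
Opt5: not dominated.
Opt6: not dominated.
Opt7: not dominated (best 0-60).
Opt8: dominated by Opt1 (cargo 38≥24, price 20≤55, 0-60 5.2≤11.9, fuel economy 49≥33).
Opt9: dominated by Opt1 (cargo 38≥22, price 20≤73, 0-60 5.2≤8.7, fuel economy 49≥26).
Opt10: not dominated.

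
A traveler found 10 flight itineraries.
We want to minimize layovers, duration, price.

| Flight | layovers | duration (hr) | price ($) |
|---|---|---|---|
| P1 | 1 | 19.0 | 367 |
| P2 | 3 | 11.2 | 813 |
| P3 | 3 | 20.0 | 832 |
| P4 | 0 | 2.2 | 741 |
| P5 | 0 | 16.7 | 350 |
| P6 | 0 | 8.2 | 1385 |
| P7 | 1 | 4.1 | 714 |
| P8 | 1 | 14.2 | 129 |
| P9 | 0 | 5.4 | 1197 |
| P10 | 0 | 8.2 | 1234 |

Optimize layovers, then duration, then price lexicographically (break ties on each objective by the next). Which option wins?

P4

First minimize layovers: best is 0, kept {P4, P5, P6, P9, P10}.
Then minimize duration: best is 2.2, kept {P4}.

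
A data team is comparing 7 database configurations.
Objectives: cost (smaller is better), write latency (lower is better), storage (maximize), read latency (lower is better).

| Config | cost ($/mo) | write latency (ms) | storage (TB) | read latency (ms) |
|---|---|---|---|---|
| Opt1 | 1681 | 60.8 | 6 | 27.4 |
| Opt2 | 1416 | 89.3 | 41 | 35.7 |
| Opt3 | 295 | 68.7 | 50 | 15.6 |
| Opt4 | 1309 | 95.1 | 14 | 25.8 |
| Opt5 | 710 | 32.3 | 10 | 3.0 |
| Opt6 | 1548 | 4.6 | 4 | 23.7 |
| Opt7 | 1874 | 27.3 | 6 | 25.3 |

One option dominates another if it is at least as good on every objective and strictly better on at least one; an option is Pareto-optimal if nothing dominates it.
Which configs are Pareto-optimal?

Opt1: dominated by Opt5 (cost 710≤1681, write latency 32.3≤60.8, storage 10≥6, read latency 3.0≤27.4).
Opt2: dominated by Opt3 (cost 295≤1416, write latency 68.7≤89.3, storage 50≥41, read latency 15.6≤35.7).
Opt3: not dominated (best cost).
Opt4: dominated by Opt3 (cost 295≤1309, write latency 68.7≤95.1, storage 50≥14, read latency 15.6≤25.8).
Opt5: not dominated (best read latency).
Opt6: not dominated (best write latency).
Opt7: not dominated.

Opt3, Opt5, Opt6, Opt7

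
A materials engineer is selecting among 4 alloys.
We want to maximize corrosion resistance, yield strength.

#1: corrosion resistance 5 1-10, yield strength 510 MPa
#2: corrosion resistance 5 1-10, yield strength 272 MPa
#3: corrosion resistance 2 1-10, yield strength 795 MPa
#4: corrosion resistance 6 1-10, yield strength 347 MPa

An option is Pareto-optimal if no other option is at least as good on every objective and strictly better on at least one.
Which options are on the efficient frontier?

#1: not dominated.
#2: dominated by #1 (corrosion resistance 5≥5, yield strength 510≥272).
#3: not dominated (best yield strength).
#4: not dominated (best corrosion resistance).

#1, #3, #4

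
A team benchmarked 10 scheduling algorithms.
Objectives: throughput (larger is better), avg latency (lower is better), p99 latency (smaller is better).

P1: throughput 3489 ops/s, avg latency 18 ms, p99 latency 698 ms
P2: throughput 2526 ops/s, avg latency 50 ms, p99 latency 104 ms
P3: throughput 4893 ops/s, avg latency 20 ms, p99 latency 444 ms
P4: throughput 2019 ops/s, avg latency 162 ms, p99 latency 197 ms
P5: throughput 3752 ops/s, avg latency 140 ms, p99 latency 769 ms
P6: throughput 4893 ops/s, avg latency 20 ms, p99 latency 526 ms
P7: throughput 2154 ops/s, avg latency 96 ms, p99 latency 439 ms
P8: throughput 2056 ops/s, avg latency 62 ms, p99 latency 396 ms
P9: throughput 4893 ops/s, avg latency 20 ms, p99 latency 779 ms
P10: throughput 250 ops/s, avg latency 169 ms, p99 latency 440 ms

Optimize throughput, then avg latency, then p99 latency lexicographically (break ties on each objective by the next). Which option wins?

P3

First maximize throughput: best is 4893, kept {P3, P6, P9}.
Then minimize avg latency: best is 20, kept {P3, P6, P9}.
Then minimize p99 latency: best is 444, kept {P3}.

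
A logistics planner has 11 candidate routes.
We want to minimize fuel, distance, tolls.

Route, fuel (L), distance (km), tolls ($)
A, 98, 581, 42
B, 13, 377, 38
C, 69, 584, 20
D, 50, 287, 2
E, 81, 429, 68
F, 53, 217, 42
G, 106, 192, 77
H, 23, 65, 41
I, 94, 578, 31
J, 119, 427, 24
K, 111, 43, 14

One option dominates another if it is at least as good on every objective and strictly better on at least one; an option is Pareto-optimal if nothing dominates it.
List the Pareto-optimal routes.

A: dominated by B (fuel 13≤98, distance 377≤581, tolls 38≤42).
B: not dominated (best fuel).
C: dominated by D (fuel 50≤69, distance 287≤584, tolls 2≤20).
D: not dominated (best tolls).
E: dominated by B (fuel 13≤81, distance 377≤429, tolls 38≤68).
F: dominated by H (fuel 23≤53, distance 65≤217, tolls 41≤42).
G: dominated by H (fuel 23≤106, distance 65≤192, tolls 41≤77).
H: not dominated.
I: dominated by D (fuel 50≤94, distance 287≤578, tolls 2≤31).
J: dominated by D (fuel 50≤119, distance 287≤427, tolls 2≤24).
K: not dominated (best distance).

B, D, H, K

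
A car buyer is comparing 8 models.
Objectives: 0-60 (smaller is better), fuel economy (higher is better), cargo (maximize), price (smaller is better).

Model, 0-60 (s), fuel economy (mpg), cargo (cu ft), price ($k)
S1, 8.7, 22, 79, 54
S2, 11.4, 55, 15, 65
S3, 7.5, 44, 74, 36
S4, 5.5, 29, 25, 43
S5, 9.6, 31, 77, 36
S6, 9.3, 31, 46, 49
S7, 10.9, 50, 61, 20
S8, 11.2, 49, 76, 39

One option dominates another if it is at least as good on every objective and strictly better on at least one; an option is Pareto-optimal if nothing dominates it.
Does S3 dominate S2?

No

S3 vs S2: S3 is worse on fuel economy (44 vs 55), so it does not dominate S2.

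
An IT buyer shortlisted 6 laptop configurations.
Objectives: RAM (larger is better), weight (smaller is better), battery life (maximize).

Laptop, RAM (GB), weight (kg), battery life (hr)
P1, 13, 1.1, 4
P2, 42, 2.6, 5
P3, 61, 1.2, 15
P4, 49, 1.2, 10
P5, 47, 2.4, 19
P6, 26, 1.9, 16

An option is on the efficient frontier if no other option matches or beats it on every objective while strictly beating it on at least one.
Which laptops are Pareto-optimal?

P1, P3, P5, P6

P1: not dominated (best weight).
P2: dominated by P3 (RAM 61≥42, weight 1.2≤2.6, battery life 15≥5).
P3: not dominated (best RAM).
P4: dominated by P3 (RAM 61≥49, weight 1.2≤1.2, battery life 15≥10).
P5: not dominated (best battery life).
P6: not dominated.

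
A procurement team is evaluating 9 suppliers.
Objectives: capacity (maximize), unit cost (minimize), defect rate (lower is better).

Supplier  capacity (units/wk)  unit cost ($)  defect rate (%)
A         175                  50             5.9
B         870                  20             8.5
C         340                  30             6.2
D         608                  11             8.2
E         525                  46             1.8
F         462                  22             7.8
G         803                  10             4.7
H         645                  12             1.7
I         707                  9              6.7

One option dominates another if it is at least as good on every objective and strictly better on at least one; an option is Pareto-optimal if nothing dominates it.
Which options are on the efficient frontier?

B, G, H, I

A: dominated by E (capacity 525≥175, unit cost 46≤50, defect rate 1.8≤5.9).
B: not dominated (best capacity).
C: dominated by G (capacity 803≥340, unit cost 10≤30, defect rate 4.7≤6.2).
D: dominated by G (capacity 803≥608, unit cost 10≤11, defect rate 4.7≤8.2).
E: dominated by H (capacity 645≥525, unit cost 12≤46, defect rate 1.7≤1.8).
F: dominated by G (capacity 803≥462, unit cost 10≤22, defect rate 4.7≤7.8).
G: not dominated.
H: not dominated (best defect rate).
I: not dominated (best unit cost).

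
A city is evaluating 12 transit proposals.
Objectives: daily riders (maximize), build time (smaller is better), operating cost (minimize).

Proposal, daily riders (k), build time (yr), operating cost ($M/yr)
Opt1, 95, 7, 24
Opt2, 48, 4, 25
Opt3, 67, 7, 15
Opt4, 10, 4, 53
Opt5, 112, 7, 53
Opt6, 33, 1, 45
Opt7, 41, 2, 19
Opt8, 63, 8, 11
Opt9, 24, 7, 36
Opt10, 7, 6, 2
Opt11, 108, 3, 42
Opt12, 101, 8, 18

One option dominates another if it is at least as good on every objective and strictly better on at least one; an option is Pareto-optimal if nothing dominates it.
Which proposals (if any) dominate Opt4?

Opt2, Opt6, Opt7, Opt11

Opt2: daily riders 48≥10, build time 4≤4, operating cost 25≤53 — dominates Opt4.
Opt6: daily riders 33≥10, build time 1≤4, operating cost 45≤53 — dominates Opt4.
Opt7: daily riders 41≥10, build time 2≤4, operating cost 19≤53 — dominates Opt4.
Opt11: daily riders 108≥10, build time 3≤4, operating cost 42≤53 — dominates Opt4.
Others (Opt1, Opt3, Opt5, Opt8, Opt9, Opt10, Opt12) are each worse than Opt4 on at least one objective.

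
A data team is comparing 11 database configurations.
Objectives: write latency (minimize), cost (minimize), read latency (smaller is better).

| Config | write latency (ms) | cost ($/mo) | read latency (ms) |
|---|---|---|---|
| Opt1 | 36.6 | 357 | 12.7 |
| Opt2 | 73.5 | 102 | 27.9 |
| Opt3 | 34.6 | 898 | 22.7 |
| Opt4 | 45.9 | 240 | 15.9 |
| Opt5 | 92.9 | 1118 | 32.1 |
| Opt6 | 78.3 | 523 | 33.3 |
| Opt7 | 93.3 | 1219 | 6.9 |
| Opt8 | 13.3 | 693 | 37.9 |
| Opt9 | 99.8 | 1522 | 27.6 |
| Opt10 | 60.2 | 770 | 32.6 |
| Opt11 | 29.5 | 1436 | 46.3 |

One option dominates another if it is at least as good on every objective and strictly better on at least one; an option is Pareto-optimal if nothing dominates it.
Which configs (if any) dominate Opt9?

Opt1, Opt3, Opt4, Opt7

Opt1: write latency 36.6≤99.8, cost 357≤1522, read latency 12.7≤27.6 — dominates Opt9.
Opt3: write latency 34.6≤99.8, cost 898≤1522, read latency 22.7≤27.6 — dominates Opt9.
Opt4: write latency 45.9≤99.8, cost 240≤1522, read latency 15.9≤27.6 — dominates Opt9.
Opt7: write latency 93.3≤99.8, cost 1219≤1522, read latency 6.9≤27.6 — dominates Opt9.
Others (Opt2, Opt5, Opt6, Opt8, Opt10, Opt11) are each worse than Opt9 on at least one objective.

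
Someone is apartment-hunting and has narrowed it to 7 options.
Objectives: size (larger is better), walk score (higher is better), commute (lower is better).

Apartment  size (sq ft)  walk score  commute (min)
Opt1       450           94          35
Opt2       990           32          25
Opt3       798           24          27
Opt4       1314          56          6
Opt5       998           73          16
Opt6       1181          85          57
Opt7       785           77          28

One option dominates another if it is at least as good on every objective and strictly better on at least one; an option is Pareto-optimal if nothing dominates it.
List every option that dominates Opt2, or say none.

Opt4, Opt5

Opt4: size 1314≥990, walk score 56≥32, commute 6≤25 — dominates Opt2.
Opt5: size 998≥990, walk score 73≥32, commute 16≤25 — dominates Opt2.
Others (Opt1, Opt3, Opt6, Opt7) are each worse than Opt2 on at least one objective.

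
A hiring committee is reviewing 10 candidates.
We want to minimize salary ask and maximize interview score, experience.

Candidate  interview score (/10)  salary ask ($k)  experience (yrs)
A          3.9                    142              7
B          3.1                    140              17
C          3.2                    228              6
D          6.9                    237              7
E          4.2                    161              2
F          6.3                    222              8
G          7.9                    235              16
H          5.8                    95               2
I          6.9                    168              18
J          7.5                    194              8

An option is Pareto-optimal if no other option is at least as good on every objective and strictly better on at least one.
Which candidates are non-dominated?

A, B, G, H, I, J

A: not dominated.
B: not dominated.
C: dominated by A (interview score 3.9≥3.2, salary ask 142≤228, experience 7≥6).
D: dominated by G (interview score 7.9≥6.9, salary ask 235≤237, experience 16≥7).
E: dominated by H (interview score 5.8≥4.2, salary ask 95≤161, experience 2≥2).
F: dominated by I (interview score 6.9≥6.3, salary ask 168≤222, experience 18≥8).
G: not dominated (best interview score).
H: not dominated (best salary ask).
I: not dominated (best experience).
J: not dominated.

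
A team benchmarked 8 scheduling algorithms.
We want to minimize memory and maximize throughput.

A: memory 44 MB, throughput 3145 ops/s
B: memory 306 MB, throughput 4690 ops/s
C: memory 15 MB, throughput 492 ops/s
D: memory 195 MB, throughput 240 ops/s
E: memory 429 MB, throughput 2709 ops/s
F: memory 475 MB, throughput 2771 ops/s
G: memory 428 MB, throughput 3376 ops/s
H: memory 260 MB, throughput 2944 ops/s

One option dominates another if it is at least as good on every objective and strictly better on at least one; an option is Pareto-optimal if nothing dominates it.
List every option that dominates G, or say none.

B: memory 306≤428, throughput 4690≥3376 — dominates G.
Others (A, C, D, E, F, H) are each worse than G on at least one objective.

B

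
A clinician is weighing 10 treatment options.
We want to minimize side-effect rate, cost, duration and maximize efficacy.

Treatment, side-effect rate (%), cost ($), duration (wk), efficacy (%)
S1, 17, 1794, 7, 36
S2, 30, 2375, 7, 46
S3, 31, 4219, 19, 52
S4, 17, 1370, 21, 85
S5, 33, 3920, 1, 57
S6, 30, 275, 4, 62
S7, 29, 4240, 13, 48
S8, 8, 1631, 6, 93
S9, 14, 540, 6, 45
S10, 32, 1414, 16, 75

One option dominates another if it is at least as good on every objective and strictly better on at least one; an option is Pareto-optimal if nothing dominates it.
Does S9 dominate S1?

S9 vs S1: side-effect rate 14≤17, cost 540≤1794, duration 6≤7, efficacy 45≥36 — S9 is at least as good on every objective with at least one strict improvement.

Yes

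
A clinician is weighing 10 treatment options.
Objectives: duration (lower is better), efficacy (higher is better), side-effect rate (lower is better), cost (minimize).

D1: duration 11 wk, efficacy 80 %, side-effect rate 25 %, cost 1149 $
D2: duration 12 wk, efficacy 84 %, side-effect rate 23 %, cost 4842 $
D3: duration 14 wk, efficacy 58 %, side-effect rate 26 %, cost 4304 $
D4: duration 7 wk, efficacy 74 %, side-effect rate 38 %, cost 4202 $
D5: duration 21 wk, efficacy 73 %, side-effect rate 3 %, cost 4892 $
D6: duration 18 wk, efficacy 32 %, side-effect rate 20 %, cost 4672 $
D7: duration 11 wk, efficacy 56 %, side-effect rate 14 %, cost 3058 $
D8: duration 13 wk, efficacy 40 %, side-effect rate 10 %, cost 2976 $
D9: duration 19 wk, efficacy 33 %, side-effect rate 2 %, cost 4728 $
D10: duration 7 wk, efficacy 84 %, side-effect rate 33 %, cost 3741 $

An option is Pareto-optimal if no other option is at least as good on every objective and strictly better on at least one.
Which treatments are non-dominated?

D1: not dominated (best cost).
D2: not dominated.
D3: dominated by D1 (duration 11≤14, efficacy 80≥58, side-effect rate 25≤26, cost 1149≤4304).
D4: dominated by D10 (duration 7≤7, efficacy 84≥74, side-effect rate 33≤38, cost 3741≤4202).
D5: not dominated.
D6: dominated by D7 (duration 11≤18, efficacy 56≥32, side-effect rate 14≤20, cost 3058≤4672).
D7: not dominated.
D8: not dominated.
D9: not dominated (best side-effect rate).
D10: not dominated.

D1, D2, D5, D7, D8, D9, D10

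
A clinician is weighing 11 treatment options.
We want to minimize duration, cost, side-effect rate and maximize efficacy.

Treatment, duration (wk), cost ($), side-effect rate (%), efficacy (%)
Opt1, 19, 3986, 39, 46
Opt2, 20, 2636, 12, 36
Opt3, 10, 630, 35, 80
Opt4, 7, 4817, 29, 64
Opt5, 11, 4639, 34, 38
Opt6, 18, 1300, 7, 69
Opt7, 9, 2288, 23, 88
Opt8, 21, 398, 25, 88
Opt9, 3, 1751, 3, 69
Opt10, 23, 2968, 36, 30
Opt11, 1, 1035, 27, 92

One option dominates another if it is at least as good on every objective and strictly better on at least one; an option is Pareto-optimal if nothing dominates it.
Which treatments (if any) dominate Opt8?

Opt1: worse on cost (3986 vs 398).
Opt2: worse on cost (2636 vs 398).
Opt3: worse on cost (630 vs 398).
Opt4: worse on cost (4817 vs 398).
Opt5: worse on cost (4639 vs 398).
Opt6: worse on cost (1300 vs 398).
Opt7: worse on cost (2288 vs 398).
Opt9: worse on cost (1751 vs 398).
Opt10: worse on duration (23 vs 21).
Opt11: worse on cost (1035 vs 398).
No option dominates Opt8.

none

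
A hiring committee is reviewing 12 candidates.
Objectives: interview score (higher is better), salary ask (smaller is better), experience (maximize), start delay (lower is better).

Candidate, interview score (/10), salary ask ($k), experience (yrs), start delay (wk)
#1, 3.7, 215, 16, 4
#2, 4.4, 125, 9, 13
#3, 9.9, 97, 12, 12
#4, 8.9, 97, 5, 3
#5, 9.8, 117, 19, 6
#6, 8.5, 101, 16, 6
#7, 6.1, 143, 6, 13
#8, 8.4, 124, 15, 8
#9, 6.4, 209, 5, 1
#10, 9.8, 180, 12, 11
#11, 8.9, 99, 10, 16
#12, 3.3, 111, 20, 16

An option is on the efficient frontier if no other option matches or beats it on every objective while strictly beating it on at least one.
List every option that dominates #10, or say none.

#5

#5: interview score 9.8≥9.8, salary ask 117≤180, experience 19≥12, start delay 6≤11 — dominates #10.
Others (#1, #2, #3, #4, #6, #7, #8, #9, #11, #12) are each worse than #10 on at least one objective.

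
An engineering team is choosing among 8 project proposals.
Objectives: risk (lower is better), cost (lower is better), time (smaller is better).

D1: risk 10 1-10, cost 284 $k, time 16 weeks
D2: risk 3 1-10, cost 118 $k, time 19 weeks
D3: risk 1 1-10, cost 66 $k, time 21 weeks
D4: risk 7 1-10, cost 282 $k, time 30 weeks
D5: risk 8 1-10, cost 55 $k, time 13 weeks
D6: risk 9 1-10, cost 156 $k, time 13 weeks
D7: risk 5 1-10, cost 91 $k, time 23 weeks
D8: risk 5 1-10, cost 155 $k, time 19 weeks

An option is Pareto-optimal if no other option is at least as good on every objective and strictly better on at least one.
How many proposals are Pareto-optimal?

D1: dominated by D5 (risk 8≤10, cost 55≤284, time 13≤16).
D2: not dominated.
D3: not dominated (best risk).
D4: dominated by D2 (risk 3≤7, cost 118≤282, time 19≤30).
D5: not dominated (best cost).
D6: dominated by D5 (risk 8≤9, cost 55≤156, time 13≤13).
D7: dominated by D3 (risk 1≤5, cost 66≤91, time 21≤23).
D8: dominated by D2 (risk 3≤5, cost 118≤155, time 19≤19).
Pareto-optimal: D2, D3, D5 → 3.

3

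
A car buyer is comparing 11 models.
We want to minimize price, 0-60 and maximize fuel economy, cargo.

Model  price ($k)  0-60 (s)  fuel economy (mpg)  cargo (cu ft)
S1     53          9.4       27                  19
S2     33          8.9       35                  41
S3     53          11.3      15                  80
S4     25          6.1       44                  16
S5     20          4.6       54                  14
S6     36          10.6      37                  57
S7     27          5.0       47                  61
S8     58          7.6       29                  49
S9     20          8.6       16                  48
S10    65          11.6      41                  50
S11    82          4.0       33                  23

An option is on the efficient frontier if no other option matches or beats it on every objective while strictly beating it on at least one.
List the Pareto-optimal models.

S3, S4, S5, S7, S9, S11

S1: dominated by S2 (price 33≤53, 0-60 8.9≤9.4, fuel economy 35≥27, cargo 41≥19).
S2: dominated by S7 (price 27≤33, 0-60 5.0≤8.9, fuel economy 47≥35, cargo 61≥41).
S3: not dominated (best cargo).
S4: not dominated.
S5: not dominated (best fuel economy).
S6: dominated by S7 (price 27≤36, 0-60 5.0≤10.6, fuel economy 47≥37, cargo 61≥57).
S7: not dominated.
S8: dominated by S7 (price 27≤58, 0-60 5.0≤7.6, fuel economy 47≥29, cargo 61≥49).
S9: not dominated.
S10: dominated by S7 (price 27≤65, 0-60 5.0≤11.6, fuel economy 47≥41, cargo 61≥50).
S11: not dominated (best 0-60).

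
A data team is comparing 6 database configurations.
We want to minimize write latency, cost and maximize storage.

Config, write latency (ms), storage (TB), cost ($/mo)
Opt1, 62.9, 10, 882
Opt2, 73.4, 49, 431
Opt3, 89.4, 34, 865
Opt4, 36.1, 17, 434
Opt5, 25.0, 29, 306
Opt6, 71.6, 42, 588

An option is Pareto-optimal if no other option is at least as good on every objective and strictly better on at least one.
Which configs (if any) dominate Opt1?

Opt4: write latency 36.1≤62.9, storage 17≥10, cost 434≤882 — dominates Opt1.
Opt5: write latency 25.0≤62.9, storage 29≥10, cost 306≤882 — dominates Opt1.
Others (Opt2, Opt3, Opt6) are each worse than Opt1 on at least one objective.

Opt4, Opt5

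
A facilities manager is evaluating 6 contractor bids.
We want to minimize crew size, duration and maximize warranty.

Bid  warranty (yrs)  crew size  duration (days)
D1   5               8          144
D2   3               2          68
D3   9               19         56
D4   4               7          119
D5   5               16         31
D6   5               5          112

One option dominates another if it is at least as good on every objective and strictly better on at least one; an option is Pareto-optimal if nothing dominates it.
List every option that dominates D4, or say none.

D6: warranty 5≥4, crew size 5≤7, duration 112≤119 — dominates D4.
Others (D1, D2, D3, D5) are each worse than D4 on at least one objective.

D6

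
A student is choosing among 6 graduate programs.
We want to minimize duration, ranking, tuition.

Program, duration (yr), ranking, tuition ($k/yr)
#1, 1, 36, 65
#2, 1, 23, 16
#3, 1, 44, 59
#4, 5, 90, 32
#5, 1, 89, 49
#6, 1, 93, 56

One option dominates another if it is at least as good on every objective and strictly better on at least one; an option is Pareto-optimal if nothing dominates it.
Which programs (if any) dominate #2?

none

#1: worse on ranking (36 vs 23).
#3: worse on ranking (44 vs 23).
#4: worse on duration (5 vs 1).
#5: worse on ranking (89 vs 23).
#6: worse on ranking (93 vs 23).
No option dominates #2.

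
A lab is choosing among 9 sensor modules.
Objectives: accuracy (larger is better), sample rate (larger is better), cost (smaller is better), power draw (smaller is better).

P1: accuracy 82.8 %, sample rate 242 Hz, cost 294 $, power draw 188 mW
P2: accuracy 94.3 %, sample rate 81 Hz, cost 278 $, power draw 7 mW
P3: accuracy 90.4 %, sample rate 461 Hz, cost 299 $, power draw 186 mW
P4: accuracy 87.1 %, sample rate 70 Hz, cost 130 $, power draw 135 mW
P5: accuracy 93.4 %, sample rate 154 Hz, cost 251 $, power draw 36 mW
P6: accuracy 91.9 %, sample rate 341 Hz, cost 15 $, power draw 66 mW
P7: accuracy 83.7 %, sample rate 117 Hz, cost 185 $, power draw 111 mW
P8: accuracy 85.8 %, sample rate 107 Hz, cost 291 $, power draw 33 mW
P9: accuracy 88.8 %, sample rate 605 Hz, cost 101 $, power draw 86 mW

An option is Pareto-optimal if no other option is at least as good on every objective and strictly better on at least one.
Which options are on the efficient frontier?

P2, P3, P5, P6, P8, P9

P1: dominated by P6 (accuracy 91.9≥82.8, sample rate 341≥242, cost 15≤294, power draw 66≤188).
P2: not dominated (best accuracy).
P3: not dominated.
P4: dominated by P6 (accuracy 91.9≥87.1, sample rate 341≥70, cost 15≤130, power draw 66≤135).
P5: not dominated.
P6: not dominated (best cost).
P7: dominated by P6 (accuracy 91.9≥83.7, sample rate 341≥117, cost 15≤185, power draw 66≤111).
P8: not dominated.
P9: not dominated (best sample rate).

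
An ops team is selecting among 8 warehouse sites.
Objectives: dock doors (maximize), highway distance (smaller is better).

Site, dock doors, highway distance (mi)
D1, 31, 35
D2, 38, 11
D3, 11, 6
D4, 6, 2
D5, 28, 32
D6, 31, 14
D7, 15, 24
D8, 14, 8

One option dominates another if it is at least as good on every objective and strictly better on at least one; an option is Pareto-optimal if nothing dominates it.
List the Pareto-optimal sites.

D1: dominated by D2 (dock doors 38≥31, highway distance 11≤35).
D2: not dominated (best dock doors).
D3: not dominated.
D4: not dominated (best highway distance).
D5: dominated by D2 (dock doors 38≥28, highway distance 11≤32).
D6: dominated by D2 (dock doors 38≥31, highway distance 11≤14).
D7: dominated by D2 (dock doors 38≥15, highway distance 11≤24).
D8: not dominated.

D2, D3, D4, D8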